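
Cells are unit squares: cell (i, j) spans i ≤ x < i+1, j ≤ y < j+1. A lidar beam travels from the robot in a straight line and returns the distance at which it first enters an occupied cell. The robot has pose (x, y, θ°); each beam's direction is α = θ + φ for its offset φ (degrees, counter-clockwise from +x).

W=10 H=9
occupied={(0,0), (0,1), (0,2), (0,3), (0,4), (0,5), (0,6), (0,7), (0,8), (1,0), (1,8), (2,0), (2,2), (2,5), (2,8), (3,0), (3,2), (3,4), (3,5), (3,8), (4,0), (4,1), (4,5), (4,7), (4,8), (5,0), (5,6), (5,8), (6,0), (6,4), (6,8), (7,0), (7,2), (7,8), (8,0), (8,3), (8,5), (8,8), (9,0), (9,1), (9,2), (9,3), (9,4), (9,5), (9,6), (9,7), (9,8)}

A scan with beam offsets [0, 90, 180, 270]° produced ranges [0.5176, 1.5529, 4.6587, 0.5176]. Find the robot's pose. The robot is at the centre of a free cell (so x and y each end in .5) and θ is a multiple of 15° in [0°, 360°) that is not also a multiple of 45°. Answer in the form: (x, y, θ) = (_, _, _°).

(x, y, θ) = (8.5, 1.5, 345°)

Enumerate (i+0.5, j+0.5, θ) over the 43 free cells and 16 admissible headings. For each, cast all 4 beams and compare to the given ranges.
  (2.5, 1.5, 240°): beam 1 = 0.5774 ≠ 0.5176 ✗
  (3.5, 3.5, 120°): beam 1 = 0.5774 ≠ 0.5176 ✗
  (1.5, 2.5, 60°): beam 1 = 2.8868 ≠ 0.5176 ✗
  (7.5, 6.5, 345°): beam 1 = 1.5529 ≠ 0.5176 ✗
  …
  (8.5, 1.5, 345°): r_1=0.5176, r_2=1.5529, r_3=4.6587, r_4=0.5176 — all match ✓
No second candidate reproduces the full scan.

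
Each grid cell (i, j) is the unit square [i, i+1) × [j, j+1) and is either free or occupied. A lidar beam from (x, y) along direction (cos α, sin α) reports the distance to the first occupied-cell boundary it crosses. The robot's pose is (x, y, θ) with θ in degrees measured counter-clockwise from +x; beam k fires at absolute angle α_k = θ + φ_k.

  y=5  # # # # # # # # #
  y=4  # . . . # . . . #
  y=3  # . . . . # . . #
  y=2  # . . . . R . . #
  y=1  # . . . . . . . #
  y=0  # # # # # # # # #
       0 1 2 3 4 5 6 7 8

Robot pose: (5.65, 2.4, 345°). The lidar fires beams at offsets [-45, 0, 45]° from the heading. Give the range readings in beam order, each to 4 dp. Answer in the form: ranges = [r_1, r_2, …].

beam 1: φ=-45°, α=300°
  d=(0.5000,-0.8660)  start (5,2)  tX=0.7000 tY=0.4619  stride 1/|dx|=2.0000 1/|dy|=1.1547
    cross y-line → (5,1), t=0.4619
    cross x-line → (6,1), t=0.7000
    cross y-line → (6,0), t=1.6166 (wall)
  → r_1 = 1.6166
beam 2: φ=0°, α=345°
  d=(0.9659,-0.2588)  start (5,2)  tX=0.3623 tY=1.5455  stride 1/|dx|=1.0353 1/|dy|=3.8637
    cross x-line → (6,2), t=0.3623
    cross x-line → (7,2), t=1.3976
    cross y-line → (7,1), t=1.5455
    cross x-line → (8,1), t=2.4329 (wall)
  → r_2 = 2.4329
beam 3: φ=45°, α=30°
  d=(0.8660,0.5000)  start (5,2)  tX=0.4041 tY=1.2000  stride 1/|dx|=1.1547 1/|dy|=2.0000
    cross x-line → (6,2), t=0.4041
    cross y-line → (6,3), t=1.2000
    cross x-line → (7,3), t=1.5588
    cross x-line → (8,3), t=2.7135 (wall)
  → r_3 = 2.7135

ranges = [1.6166, 2.4329, 2.7135]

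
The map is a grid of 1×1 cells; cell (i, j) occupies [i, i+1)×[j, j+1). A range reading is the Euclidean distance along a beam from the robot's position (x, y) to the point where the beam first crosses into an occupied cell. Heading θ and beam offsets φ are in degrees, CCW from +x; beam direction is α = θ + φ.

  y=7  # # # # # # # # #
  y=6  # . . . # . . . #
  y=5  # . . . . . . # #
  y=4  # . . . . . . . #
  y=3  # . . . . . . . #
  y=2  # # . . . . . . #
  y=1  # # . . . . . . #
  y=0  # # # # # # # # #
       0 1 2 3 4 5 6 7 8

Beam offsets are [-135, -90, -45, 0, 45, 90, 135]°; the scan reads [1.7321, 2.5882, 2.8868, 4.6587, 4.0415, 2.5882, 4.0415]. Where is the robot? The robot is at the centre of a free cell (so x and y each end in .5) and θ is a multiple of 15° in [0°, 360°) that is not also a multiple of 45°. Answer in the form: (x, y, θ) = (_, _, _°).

The pose lattice has 38·16 = 608 candidates. Test each by forward raycasting.
  (1.5, 3.5, 285°): beam 1 = 0.5774 ≠ 1.7321 ✗
  (5.5, 4.5, 105°): beam 1 = 2.8868 ≠ 1.7321 ✗
  (2.5, 6.5, 300°): beam 1 = 1.5529 ≠ 1.7321 ✗
  (7.5, 2.5, 345°): beam 1 = 3.0000 ≠ 1.7321 ✗
  …
  (3.5, 3.5, 345°): r_1=1.7321, r_2=2.5882, r_3=2.8868, r_4=4.6587, r_5=4.0415, r_6=2.5882, r_7=4.0415 — all match ✓
Unique over the lattice → pose = (3.5, 3.5, 345°).

(x, y, θ) = (3.5, 3.5, 345°)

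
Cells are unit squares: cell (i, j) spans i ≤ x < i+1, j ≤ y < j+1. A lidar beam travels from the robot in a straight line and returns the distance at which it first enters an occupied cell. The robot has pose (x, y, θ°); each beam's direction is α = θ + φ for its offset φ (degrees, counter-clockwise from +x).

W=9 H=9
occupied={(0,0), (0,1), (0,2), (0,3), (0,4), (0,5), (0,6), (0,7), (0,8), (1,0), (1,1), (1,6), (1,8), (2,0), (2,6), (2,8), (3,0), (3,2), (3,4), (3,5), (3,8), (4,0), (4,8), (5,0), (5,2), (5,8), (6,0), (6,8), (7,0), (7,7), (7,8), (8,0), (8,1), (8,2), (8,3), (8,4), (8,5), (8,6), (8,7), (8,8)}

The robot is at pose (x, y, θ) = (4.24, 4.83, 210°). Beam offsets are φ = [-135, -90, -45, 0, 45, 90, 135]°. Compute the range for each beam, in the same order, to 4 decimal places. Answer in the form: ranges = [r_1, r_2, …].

ranges = [3.2818, 0.4800, 0.2485, 0.2771, 1.8946, 2.1131, 3.8926]

beam 1: φ=-135°, α=75°
  dir = (cos 75°, sin 75°) = (0.2588, 0.9659); from cell (4,4)
  next x-line at t=2.9364, next y-line at t=0.1760; Δt_x=3.8637, Δt_y=1.0353
    y: enter (4,5) at t=0.1760
    y: enter (4,6) at t=1.2113
    y: enter (4,7) at t=2.2465
    x: enter (5,7) at t=2.9364
    y: enter (5,8) at t=3.2818 ← occupied
  → r_1 = 3.2818
beam 2: φ=-90°, α=120°
  dir = (cos 120°, sin 120°) = (-0.5000, 0.8660); from cell (4,4)
  next x-line at t=0.4800, next y-line at t=0.1963; Δt_x=2.0000, Δt_y=1.1547
    y: enter (4,5) at t=0.1963
    x: enter (3,5) at t=0.4800 ← occupied
  → r_2 = 0.4800
beam 3: φ=-45°, α=165°
  dir = (cos 165°, sin 165°) = (-0.9659, 0.2588); from cell (4,4)
  next x-line at t=0.2485, next y-line at t=0.6568; Δt_x=1.0353, Δt_y=3.8637
    x: enter (3,4) at t=0.2485 ← occupied
  → r_3 = 0.2485
beam 4: φ=0°, α=210°
  dir = (cos 210°, sin 210°) = (-0.8660, -0.5000); from cell (4,4)
  next x-line at t=0.2771, next y-line at t=1.6600; Δt_x=1.1547, Δt_y=2.0000
    x: enter (3,4) at t=0.2771 ← occupied
  → r_4 = 0.2771
beam 5: φ=45°, α=255°
  dir = (cos 255°, sin 255°) = (-0.2588, -0.9659); from cell (4,4)
  next x-line at t=0.9273, next y-line at t=0.8593; Δt_x=3.8637, Δt_y=1.0353
    y: enter (4,3) at t=0.8593
    x: enter (3,3) at t=0.9273
    y: enter (3,2) at t=1.8946 ← occupied
  → r_5 = 1.8946
beam 6: φ=90°, α=300°
  dir = (cos 300°, sin 300°) = (0.5000, -0.8660); from cell (4,4)
  next x-line at t=1.5200, next y-line at t=0.9584; Δt_x=2.0000, Δt_y=1.1547
    y: enter (4,3) at t=0.9584
    x: enter (5,3) at t=1.5200
    y: enter (5,2) at t=2.1131 ← occupied
  → r_6 = 2.1131
beam 7: φ=135°, α=345°
  dir = (cos 345°, sin 345°) = (0.9659, -0.2588); from cell (4,4)
  next x-line at t=0.7868, next y-line at t=3.2069; Δt_x=1.0353, Δt_y=3.8637
    x: enter (5,4) at t=0.7868
    x: enter (6,4) at t=1.8221
    x: enter (7,4) at t=2.8574
    y: enter (7,3) at t=3.2069
    x: enter (8,3) at t=3.8926 ← occupied
  → r_7 = 3.8926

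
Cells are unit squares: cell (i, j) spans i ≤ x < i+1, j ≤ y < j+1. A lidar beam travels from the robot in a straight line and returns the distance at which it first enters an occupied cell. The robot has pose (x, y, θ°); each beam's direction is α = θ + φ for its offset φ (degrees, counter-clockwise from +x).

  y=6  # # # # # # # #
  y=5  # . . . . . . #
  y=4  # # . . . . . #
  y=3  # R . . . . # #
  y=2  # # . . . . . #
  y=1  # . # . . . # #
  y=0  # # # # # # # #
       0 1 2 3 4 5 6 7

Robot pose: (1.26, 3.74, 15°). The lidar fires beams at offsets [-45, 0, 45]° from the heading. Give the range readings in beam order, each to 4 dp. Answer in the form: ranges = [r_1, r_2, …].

beam 1: φ=-45°, α=330°
  cosα=0.8660 sinα=-0.5000 | (1,3) | tMaxX 0.8545 tMaxY 1.4800 | tΔX 1.1547 tΔY 2.0000
    t=0.8545 [x] (2,3)
    t=1.4800 [y] (2,2)
    t=2.0092 [x] (3,2)
    t=3.1639 [x] (4,2)
    t=3.4800 [y] (4,1)
    t=4.3186 [x] (5,1)
    t=5.4733 [x] (6,1) — stop
  → r_1 = 5.4733
beam 2: φ=0°, α=15°
  cosα=0.9659 sinα=0.2588 | (1,3) | tMaxX 0.7661 tMaxY 1.0046 | tΔX 1.0353 tΔY 3.8637
    t=0.7661 [x] (2,3)
    t=1.0046 [y] (2,4)
    t=1.8014 [x] (3,4)
    t=2.8367 [x] (4,4)
    t=3.8719 [x] (5,4)
    t=4.8683 [y] (5,5)
    t=4.9072 [x] (6,5)
    t=5.9425 [x] (7,5) — stop
  → r_2 = 5.9425
beam 3: φ=45°, α=60°
  cosα=0.5000 sinα=0.8660 | (1,3) | tMaxX 1.4800 tMaxY 0.3002 | tΔX 2.0000 tΔY 1.1547
    t=0.3002 [y] (1,4) — stop
  → r_3 = 0.3002

ranges = [5.4733, 5.9425, 0.3002]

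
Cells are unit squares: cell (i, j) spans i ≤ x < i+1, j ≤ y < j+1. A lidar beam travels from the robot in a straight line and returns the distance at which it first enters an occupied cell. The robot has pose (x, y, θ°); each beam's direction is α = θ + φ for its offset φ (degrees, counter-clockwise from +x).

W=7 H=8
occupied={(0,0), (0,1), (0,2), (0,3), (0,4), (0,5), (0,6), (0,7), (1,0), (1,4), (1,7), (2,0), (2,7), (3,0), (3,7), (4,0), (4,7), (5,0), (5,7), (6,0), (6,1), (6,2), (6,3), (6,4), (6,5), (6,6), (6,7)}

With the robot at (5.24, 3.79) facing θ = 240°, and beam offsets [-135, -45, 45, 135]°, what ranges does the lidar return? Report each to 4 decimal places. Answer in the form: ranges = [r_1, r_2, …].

ranges = [3.3232, 4.3896, 2.8884, 0.7868]

beam 1: φ=-135°, α=105°
  d=(-0.2588,0.9659)  start (5,3)  tX=0.9273 tY=0.2174  stride 1/|dx|=3.8637 1/|dy|=1.0353
    cross y-line → (5,4), t=0.2174
    cross x-line → (4,4), t=0.9273
    cross y-line → (4,5), t=1.2527
    cross y-line → (4,6), t=2.2880
    cross y-line → (4,7), t=3.3232 (wall)
  → r_1 = 3.3232
beam 2: φ=-45°, α=195°
  d=(-0.9659,-0.2588)  start (5,3)  tX=0.2485 tY=3.0523  stride 1/|dx|=1.0353 1/|dy|=3.8637
    cross x-line → (4,3), t=0.2485
    cross x-line → (3,3), t=1.2837
    cross x-line → (2,3), t=2.3190
    cross y-line → (2,2), t=3.0523
    cross x-line → (1,2), t=3.3543
    cross x-line → (0,2), t=4.3896 (wall)
  → r_2 = 4.3896
beam 3: φ=45°, α=285°
  d=(0.2588,-0.9659)  start (5,3)  tX=2.9364 tY=0.8179  stride 1/|dx|=3.8637 1/|dy|=1.0353
    cross y-line → (5,2), t=0.8179
    cross y-line → (5,1), t=1.8531
    cross y-line → (5,0), t=2.8884 (wall)
  → r_3 = 2.8884
beam 4: φ=135°, α=15°
  d=(0.9659,0.2588)  start (5,3)  tX=0.7868 tY=0.8114  stride 1/|dx|=1.0353 1/|dy|=3.8637
    cross x-line → (6,3), t=0.7868 (wall)
  → r_4 = 0.7868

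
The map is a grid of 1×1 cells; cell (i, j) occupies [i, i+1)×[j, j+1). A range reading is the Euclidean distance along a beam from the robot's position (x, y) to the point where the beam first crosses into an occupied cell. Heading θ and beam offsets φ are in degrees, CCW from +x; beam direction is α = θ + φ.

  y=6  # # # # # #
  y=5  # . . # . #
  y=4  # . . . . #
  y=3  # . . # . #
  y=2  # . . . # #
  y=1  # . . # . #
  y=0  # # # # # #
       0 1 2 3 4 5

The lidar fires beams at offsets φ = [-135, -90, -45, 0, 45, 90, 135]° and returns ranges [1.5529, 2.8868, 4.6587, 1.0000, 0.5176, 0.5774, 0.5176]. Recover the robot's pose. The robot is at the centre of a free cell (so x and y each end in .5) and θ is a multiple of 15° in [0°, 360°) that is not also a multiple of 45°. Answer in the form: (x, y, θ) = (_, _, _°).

(x, y, θ) = (1.5, 1.5, 120°)

Enumerate (i+0.5, j+0.5, θ) over the 16 free cells and 16 admissible headings. For each, cast all 7 beams and compare to the given ranges.
  (2.5, 4.5, 60°): beam 1 = 2.5882 ≠ 1.5529 ✗
  (3.5, 2.5, 15°): beam 1 = 0.5774 ≠ 1.5529 ✗
  (3.5, 4.5, 150°): beam 2 = 0.5774 ≠ 2.8868 ✗
  …
  (1.5, 1.5, 120°): r_1=1.5529, r_2=2.8868, r_3=4.6587, r_4=1.0000, r_5=0.5176, r_6=0.5774, r_7=0.5176 — all match ✓
Only this pose fits every beam.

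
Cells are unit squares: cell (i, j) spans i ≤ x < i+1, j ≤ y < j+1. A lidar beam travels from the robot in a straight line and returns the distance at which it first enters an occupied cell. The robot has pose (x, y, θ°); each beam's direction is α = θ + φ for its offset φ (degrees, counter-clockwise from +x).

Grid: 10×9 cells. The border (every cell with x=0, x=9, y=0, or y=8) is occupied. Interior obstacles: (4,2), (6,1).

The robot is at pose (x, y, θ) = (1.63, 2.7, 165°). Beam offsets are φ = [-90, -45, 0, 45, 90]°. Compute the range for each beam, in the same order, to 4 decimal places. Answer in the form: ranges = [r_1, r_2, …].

ranges = [5.4870, 1.2600, 0.6522, 0.7275, 1.7600]

beam 1: φ=-90°, α=75°
  dir = (cos 75°, sin 75°) = (0.2588, 0.9659); from cell (1,2)
  next x-line at t=1.4296, next y-line at t=0.3106; Δt_x=3.8637, Δt_y=1.0353
    y: enter (1,3) at t=0.3106
    y: enter (1,4) at t=1.3459
    x: enter (2,4) at t=1.4296
    y: enter (2,5) at t=2.3811
    y: enter (2,6) at t=3.4164
    y: enter (2,7) at t=4.4517
    x: enter (3,7) at t=5.2933
    y: enter (3,8) at t=5.4870 ← occupied
  → r_1 = 5.4870
beam 2: φ=-45°, α=120°
  dir = (cos 120°, sin 120°) = (-0.5000, 0.8660); from cell (1,2)
  next x-line at t=1.2600, next y-line at t=0.3464; Δt_x=2.0000, Δt_y=1.1547
    y: enter (1,3) at t=0.3464
    x: enter (0,3) at t=1.2600 ← occupied
  → r_2 = 1.2600
beam 3: φ=0°, α=165°
  dir = (cos 165°, sin 165°) = (-0.9659, 0.2588); from cell (1,2)
  next x-line at t=0.6522, next y-line at t=1.1591; Δt_x=1.0353, Δt_y=3.8637
    x: enter (0,2) at t=0.6522 ← occupied
  → r_3 = 0.6522
beam 4: φ=45°, α=210°
  dir = (cos 210°, sin 210°) = (-0.8660, -0.5000); from cell (1,2)
  next x-line at t=0.7275, next y-line at t=1.4000; Δt_x=1.1547, Δt_y=2.0000
    x: enter (0,2) at t=0.7275 ← occupied
  → r_4 = 0.7275
beam 5: φ=90°, α=255°
  dir = (cos 255°, sin 255°) = (-0.2588, -0.9659); from cell (1,2)
  next x-line at t=2.4341, next y-line at t=0.7247; Δt_x=3.8637, Δt_y=1.0353
    y: enter (1,1) at t=0.7247
    y: enter (1,0) at t=1.7600 ← occupied
  → r_5 = 1.7600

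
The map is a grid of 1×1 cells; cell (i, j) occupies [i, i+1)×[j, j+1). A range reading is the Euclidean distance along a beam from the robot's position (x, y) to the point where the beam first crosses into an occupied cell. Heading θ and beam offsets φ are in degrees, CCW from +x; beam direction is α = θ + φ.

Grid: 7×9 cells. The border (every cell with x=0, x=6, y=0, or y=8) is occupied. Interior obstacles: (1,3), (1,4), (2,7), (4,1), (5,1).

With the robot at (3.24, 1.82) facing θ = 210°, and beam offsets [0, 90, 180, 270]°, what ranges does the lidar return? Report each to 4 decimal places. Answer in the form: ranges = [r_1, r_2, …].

ranges = [1.6400, 0.9469, 3.1870, 2.4800]

beam 1: φ=0°, α=210°
  d=(-0.8660,-0.5000)  start (3,1)  tX=0.2771 tY=1.6400  stride 1/|dx|=1.1547 1/|dy|=2.0000
    cross x-line → (2,1), t=0.2771
    cross x-line → (1,1), t=1.4318
    cross y-line → (1,0), t=1.6400 (wall)
  → r_1 = 1.6400
beam 2: φ=90°, α=300°
  d=(0.5000,-0.8660)  start (3,1)  tX=1.5200 tY=0.9469  stride 1/|dx|=2.0000 1/|dy|=1.1547
    cross y-line → (3,0), t=0.9469 (wall)
  → r_2 = 0.9469
beam 3: φ=180°, α=30°
  d=(0.8660,0.5000)  start (3,1)  tX=0.8776 tY=0.3600  stride 1/|dx|=1.1547 1/|dy|=2.0000
    cross y-line → (3,2), t=0.3600
    cross x-line → (4,2), t=0.8776
    cross x-line → (5,2), t=2.0323
    cross y-line → (5,3), t=2.3600
    cross x-line → (6,3), t=3.1870 (wall)
  → r_3 = 3.1870
beam 4: φ=270°, α=120°
  d=(-0.5000,0.8660)  start (3,1)  tX=0.4800 tY=0.2078  stride 1/|dx|=2.0000 1/|dy|=1.1547
    cross y-line → (3,2), t=0.2078
    cross x-line → (2,2), t=0.4800
    cross y-line → (2,3), t=1.3625
    cross x-line → (1,3), t=2.4800 (wall)
  → r_4 = 2.4800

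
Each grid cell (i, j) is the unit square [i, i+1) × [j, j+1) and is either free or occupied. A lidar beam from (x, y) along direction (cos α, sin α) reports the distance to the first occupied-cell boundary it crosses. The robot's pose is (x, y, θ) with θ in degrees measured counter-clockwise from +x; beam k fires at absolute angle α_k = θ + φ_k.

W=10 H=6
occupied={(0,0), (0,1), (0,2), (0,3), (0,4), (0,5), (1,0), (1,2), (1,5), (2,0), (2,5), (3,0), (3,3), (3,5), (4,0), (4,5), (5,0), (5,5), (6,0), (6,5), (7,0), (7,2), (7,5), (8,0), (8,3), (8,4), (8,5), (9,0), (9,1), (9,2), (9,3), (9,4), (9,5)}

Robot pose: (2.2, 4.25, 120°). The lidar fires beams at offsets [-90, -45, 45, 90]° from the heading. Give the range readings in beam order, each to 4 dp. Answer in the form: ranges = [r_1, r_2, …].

ranges = [1.5000, 0.7765, 1.2423, 1.3856]

beam 1: φ=-90°, α=30°
  dir = (cos 30°, sin 30°) = (0.8660, 0.5000); from cell (2,4)
  next x-line at t=0.9238, next y-line at t=1.5000; Δt_x=1.1547, Δt_y=2.0000
    x: enter (3,4) at t=0.9238
    y: enter (3,5) at t=1.5000 ← occupied
  → r_1 = 1.5000
beam 2: φ=-45°, α=75°
  dir = (cos 75°, sin 75°) = (0.2588, 0.9659); from cell (2,4)
  next x-line at t=3.0910, next y-line at t=0.7765; Δt_x=3.8637, Δt_y=1.0353
    y: enter (2,5) at t=0.7765 ← occupied
  → r_2 = 0.7765
beam 3: φ=45°, α=165°
  dir = (cos 165°, sin 165°) = (-0.9659, 0.2588); from cell (2,4)
  next x-line at t=0.2071, next y-line at t=2.8978; Δt_x=1.0353, Δt_y=3.8637
    x: enter (1,4) at t=0.2071
    x: enter (0,4) at t=1.2423 ← occupied
  → r_3 = 1.2423
beam 4: φ=90°, α=210°
  dir = (cos 210°, sin 210°) = (-0.8660, -0.5000); from cell (2,4)
  next x-line at t=0.2309, next y-line at t=0.5000; Δt_x=1.1547, Δt_y=2.0000
    x: enter (1,4) at t=0.2309
    y: enter (1,3) at t=0.5000
    x: enter (0,3) at t=1.3856 ← occupied
  → r_4 = 1.3856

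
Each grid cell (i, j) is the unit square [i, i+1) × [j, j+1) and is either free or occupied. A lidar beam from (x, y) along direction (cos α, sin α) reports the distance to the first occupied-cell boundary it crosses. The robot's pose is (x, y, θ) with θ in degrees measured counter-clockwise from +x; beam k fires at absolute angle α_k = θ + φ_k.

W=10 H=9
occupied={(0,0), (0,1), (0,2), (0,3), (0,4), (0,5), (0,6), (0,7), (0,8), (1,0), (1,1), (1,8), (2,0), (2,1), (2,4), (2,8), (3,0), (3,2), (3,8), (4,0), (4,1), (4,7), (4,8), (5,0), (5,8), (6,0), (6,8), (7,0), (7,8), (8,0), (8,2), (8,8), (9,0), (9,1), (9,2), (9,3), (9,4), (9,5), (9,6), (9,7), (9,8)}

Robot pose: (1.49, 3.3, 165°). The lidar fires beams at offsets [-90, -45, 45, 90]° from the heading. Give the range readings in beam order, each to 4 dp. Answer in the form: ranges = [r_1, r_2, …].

beam 1: φ=-90°, α=75°
  dir = (cos 75°, sin 75°) = (0.2588, 0.9659); from cell (1,3)
  next x-line at t=1.9705, next y-line at t=0.7247; Δt_x=3.8637, Δt_y=1.0353
    y: enter (1,4) at t=0.7247
    y: enter (1,5) at t=1.7600
    x: enter (2,5) at t=1.9705
    y: enter (2,6) at t=2.7952
    y: enter (2,7) at t=3.8305
    y: enter (2,8) at t=4.8658 ← occupied
  → r_1 = 4.8658
beam 2: φ=-45°, α=120°
  dir = (cos 120°, sin 120°) = (-0.5000, 0.8660); from cell (1,3)
  next x-line at t=0.9800, next y-line at t=0.8083; Δt_x=2.0000, Δt_y=1.1547
    y: enter (1,4) at t=0.8083
    x: enter (0,4) at t=0.9800 ← occupied
  → r_2 = 0.9800
beam 3: φ=45°, α=210°
  dir = (cos 210°, sin 210°) = (-0.8660, -0.5000); from cell (1,3)
  next x-line at t=0.5658, next y-line at t=0.6000; Δt_x=1.1547, Δt_y=2.0000
    x: enter (0,3) at t=0.5658 ← occupied
  → r_3 = 0.5658
beam 4: φ=90°, α=255°
  dir = (cos 255°, sin 255°) = (-0.2588, -0.9659); from cell (1,3)
  next x-line at t=1.8932, next y-line at t=0.3106; Δt_x=3.8637, Δt_y=1.0353
    y: enter (1,2) at t=0.3106
    y: enter (1,1) at t=1.3459 ← occupied
  → r_4 = 1.3459

ranges = [4.8658, 0.9800, 0.5658, 1.3459]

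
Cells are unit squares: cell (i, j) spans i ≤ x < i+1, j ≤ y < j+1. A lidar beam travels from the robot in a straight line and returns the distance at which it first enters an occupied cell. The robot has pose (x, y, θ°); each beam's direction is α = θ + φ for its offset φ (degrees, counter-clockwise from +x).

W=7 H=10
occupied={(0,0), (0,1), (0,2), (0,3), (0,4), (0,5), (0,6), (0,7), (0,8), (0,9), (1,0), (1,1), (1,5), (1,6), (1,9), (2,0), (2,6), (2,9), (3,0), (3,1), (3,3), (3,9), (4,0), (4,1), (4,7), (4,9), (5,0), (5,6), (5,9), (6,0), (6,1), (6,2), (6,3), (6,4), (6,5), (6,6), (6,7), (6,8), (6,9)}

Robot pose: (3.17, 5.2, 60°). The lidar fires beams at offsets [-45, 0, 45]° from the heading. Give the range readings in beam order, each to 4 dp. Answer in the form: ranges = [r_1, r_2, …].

ranges = [2.9298, 2.0785, 0.8282]

beam 1: φ=-45°, α=15°
  direction (0.9659, 0.2588); cell (3,5); t to first gridline: x 0.8593, y 3.0910 (then +1.0353 / +3.8637)
    (4,5) via x @ 0.8593
    (5,5) via x @ 1.8946
    (6,5) via x @ 2.9298  # hit
  → r_1 = 2.9298
beam 2: φ=0°, α=60°
  direction (0.5000, 0.8660); cell (3,5); t to first gridline: x 1.6600, y 0.9238 (then +2.0000 / +1.1547)
    (3,6) via y @ 0.9238
    (4,6) via x @ 1.6600
    (4,7) via y @ 2.0785  # hit
  → r_2 = 2.0785
beam 3: φ=45°, α=105°
  direction (-0.2588, 0.9659); cell (3,5); t to first gridline: x 0.6568, y 0.8282 (then +3.8637 / +1.0353)
    (2,5) via x @ 0.6568
    (2,6) via y @ 0.8282  # hit
  → r_3 = 0.8282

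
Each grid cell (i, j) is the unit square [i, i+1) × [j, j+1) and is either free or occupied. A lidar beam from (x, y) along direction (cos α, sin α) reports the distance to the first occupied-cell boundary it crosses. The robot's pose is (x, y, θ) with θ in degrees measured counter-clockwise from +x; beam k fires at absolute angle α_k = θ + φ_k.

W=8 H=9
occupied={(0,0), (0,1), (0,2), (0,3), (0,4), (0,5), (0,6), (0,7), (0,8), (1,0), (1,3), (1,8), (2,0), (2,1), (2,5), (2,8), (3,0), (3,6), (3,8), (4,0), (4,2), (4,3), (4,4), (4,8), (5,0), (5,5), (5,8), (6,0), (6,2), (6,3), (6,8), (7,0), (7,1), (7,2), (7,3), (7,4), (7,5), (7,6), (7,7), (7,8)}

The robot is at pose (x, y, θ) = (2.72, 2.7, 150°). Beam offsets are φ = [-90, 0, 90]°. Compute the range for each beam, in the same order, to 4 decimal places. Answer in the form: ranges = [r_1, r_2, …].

ranges = [2.5600, 0.8314, 0.8083]

beam 1: φ=-90°, α=60°
  d=(0.5000,0.8660)  start (2,2)  tX=0.5600 tY=0.3464  stride 1/|dx|=2.0000 1/|dy|=1.1547
    cross y-line → (2,3), t=0.3464
    cross x-line → (3,3), t=0.5600
    cross y-line → (3,4), t=1.5011
    cross x-line → (4,4), t=2.5600 (wall)
  → r_1 = 2.5600
beam 2: φ=0°, α=150°
  d=(-0.8660,0.5000)  start (2,2)  tX=0.8314 tY=0.6000  stride 1/|dx|=1.1547 1/|dy|=2.0000
    cross y-line → (2,3), t=0.6000
    cross x-line → (1,3), t=0.8314 (wall)
  → r_2 = 0.8314
beam 3: φ=90°, α=240°
  d=(-0.5000,-0.8660)  start (2,2)  tX=1.4400 tY=0.8083  stride 1/|dx|=2.0000 1/|dy|=1.1547
    cross y-line → (2,1), t=0.8083 (wall)
  → r_3 = 0.8083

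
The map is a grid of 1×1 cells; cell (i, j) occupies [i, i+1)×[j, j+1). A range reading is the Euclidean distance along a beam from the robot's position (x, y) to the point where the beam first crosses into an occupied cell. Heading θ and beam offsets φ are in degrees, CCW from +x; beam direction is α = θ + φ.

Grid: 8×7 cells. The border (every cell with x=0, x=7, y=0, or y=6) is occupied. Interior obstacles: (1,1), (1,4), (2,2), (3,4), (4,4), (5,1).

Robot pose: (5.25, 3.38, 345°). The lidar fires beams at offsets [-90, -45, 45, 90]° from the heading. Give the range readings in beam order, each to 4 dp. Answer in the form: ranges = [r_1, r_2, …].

ranges = [2.4640, 2.7482, 2.0207, 2.7124]

beam 1: φ=-90°, α=255°
  dir = (cos 255°, sin 255°) = (-0.2588, -0.9659); from cell (5,3)
  next x-line at t=0.9659, next y-line at t=0.3934; Δt_x=3.8637, Δt_y=1.0353
    y: enter (5,2) at t=0.3934
    x: enter (4,2) at t=0.9659
    y: enter (4,1) at t=1.4287
    y: enter (4,0) at t=2.4640 ← occupied
  → r_1 = 2.4640
beam 2: φ=-45°, α=300°
  dir = (cos 300°, sin 300°) = (0.5000, -0.8660); from cell (5,3)
  next x-line at t=1.5000, next y-line at t=0.4388; Δt_x=2.0000, Δt_y=1.1547
    y: enter (5,2) at t=0.4388
    x: enter (6,2) at t=1.5000
    y: enter (6,1) at t=1.5935
    y: enter (6,0) at t=2.7482 ← occupied
  → r_2 = 2.7482
beam 3: φ=45°, α=30°
  dir = (cos 30°, sin 30°) = (0.8660, 0.5000); from cell (5,3)
  next x-line at t=0.8660, next y-line at t=1.2400; Δt_x=1.1547, Δt_y=2.0000
    x: enter (6,3) at t=0.8660
    y: enter (6,4) at t=1.2400
    x: enter (7,4) at t=2.0207 ← occupied
  → r_3 = 2.0207
beam 4: φ=90°, α=75°
  dir = (cos 75°, sin 75°) = (0.2588, 0.9659); from cell (5,3)
  next x-line at t=2.8978, next y-line at t=0.6419; Δt_x=3.8637, Δt_y=1.0353
    y: enter (5,4) at t=0.6419
    y: enter (5,5) at t=1.6771
    y: enter (5,6) at t=2.7124 ← occupied
  → r_4 = 2.7124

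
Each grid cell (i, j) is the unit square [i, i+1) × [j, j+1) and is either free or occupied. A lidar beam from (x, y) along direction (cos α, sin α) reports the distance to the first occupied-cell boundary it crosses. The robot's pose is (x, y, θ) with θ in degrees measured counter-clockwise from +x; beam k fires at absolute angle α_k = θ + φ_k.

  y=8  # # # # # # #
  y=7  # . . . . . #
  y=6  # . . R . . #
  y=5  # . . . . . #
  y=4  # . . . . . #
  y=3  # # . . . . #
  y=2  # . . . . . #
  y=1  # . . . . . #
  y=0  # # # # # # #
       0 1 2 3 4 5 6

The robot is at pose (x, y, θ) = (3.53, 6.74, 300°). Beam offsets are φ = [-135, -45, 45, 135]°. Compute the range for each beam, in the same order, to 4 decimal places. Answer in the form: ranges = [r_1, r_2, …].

ranges = [2.6192, 5.9425, 2.5571, 1.3044]

beam 1: φ=-135°, α=165°
  dir = (cos 165°, sin 165°) = (-0.9659, 0.2588); from cell (3,6)
  next x-line at t=0.5487, next y-line at t=1.0046; Δt_x=1.0353, Δt_y=3.8637
    x: enter (2,6) at t=0.5487
    y: enter (2,7) at t=1.0046
    x: enter (1,7) at t=1.5840
    x: enter (0,7) at t=2.6192 ← occupied
  → r_1 = 2.6192
beam 2: φ=-45°, α=255°
  dir = (cos 255°, sin 255°) = (-0.2588, -0.9659); from cell (3,6)
  next x-line at t=2.0478, next y-line at t=0.7661; Δt_x=3.8637, Δt_y=1.0353
    y: enter (3,5) at t=0.7661
    y: enter (3,4) at t=1.8014
    x: enter (2,4) at t=2.0478
    y: enter (2,3) at t=2.8367
    y: enter (2,2) at t=3.8719
    y: enter (2,1) at t=4.9072
    x: enter (1,1) at t=5.9115
    y: enter (1,0) at t=5.9425 ← occupied
  → r_2 = 5.9425
beam 3: φ=45°, α=345°
  dir = (cos 345°, sin 345°) = (0.9659, -0.2588); from cell (3,6)
  next x-line at t=0.4866, next y-line at t=2.8591; Δt_x=1.0353, Δt_y=3.8637
    x: enter (4,6) at t=0.4866
    x: enter (5,6) at t=1.5219
    x: enter (6,6) at t=2.5571 ← occupied
  → r_3 = 2.5571
beam 4: φ=135°, α=75°
  dir = (cos 75°, sin 75°) = (0.2588, 0.9659); from cell (3,6)
  next x-line at t=1.8159, next y-line at t=0.2692; Δt_x=3.8637, Δt_y=1.0353
    y: enter (3,7) at t=0.2692
    y: enter (3,8) at t=1.3044 ← occupied
  → r_4 = 1.3044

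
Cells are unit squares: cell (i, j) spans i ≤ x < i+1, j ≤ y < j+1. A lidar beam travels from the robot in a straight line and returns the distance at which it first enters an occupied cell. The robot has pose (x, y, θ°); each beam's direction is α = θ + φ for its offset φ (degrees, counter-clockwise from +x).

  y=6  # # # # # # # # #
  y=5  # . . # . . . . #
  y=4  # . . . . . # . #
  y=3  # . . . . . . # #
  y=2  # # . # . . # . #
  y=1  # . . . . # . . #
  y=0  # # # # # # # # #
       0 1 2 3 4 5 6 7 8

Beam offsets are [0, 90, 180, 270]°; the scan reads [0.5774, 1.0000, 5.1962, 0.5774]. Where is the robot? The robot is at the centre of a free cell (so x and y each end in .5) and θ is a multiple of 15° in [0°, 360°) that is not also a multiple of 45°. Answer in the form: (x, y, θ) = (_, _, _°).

The pose lattice has 28·16 = 448 candidates. Test each by forward raycasting.
  (5.5, 5.5, 345°): beam 1 = 2.5882 ≠ 0.5774 ✗
  (1.5, 5.5, 330°): beam 1 = 5.1962 ≠ 0.5774 ✗
  (3.5, 1.5, 345°): beam 1 = 1.5529 ≠ 0.5774 ✗
  (6.5, 1.5, 30°): beam 1 = 1.7321 ≠ 0.5774 ✗
  …
  (1.5, 5.5, 150°): r_1=0.5774, r_2=1.0000, r_3=5.1962, r_4=0.5774 — all match ✓
No second candidate reproduces the full scan.

(x, y, θ) = (1.5, 5.5, 150°)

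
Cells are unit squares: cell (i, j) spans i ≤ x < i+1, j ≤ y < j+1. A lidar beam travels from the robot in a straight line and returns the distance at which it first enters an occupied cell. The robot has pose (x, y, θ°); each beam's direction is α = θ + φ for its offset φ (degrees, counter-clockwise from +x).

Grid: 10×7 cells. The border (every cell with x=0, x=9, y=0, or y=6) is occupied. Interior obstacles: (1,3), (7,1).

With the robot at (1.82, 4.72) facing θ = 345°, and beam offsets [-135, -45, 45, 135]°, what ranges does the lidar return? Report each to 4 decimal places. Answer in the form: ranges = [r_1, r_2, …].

ranges = [0.9469, 4.2955, 2.5600, 1.4780]

beam 1: φ=-135°, α=210°
  cosα=-0.8660 sinα=-0.5000 | (1,4) | tMaxX 0.9469 tMaxY 1.4400 | tΔX 1.1547 tΔY 2.0000
    t=0.9469 [x] (0,4) — stop
  → r_1 = 0.9469
beam 2: φ=-45°, α=300°
  cosα=0.5000 sinα=-0.8660 | (1,4) | tMaxX 0.3600 tMaxY 0.8314 | tΔX 2.0000 tΔY 1.1547
    t=0.3600 [x] (2,4)
    t=0.8314 [y] (2,3)
    t=1.9861 [y] (2,2)
    t=2.3600 [x] (3,2)
    t=3.1408 [y] (3,1)
    t=4.2955 [y] (3,0) — stop
  → r_2 = 4.2955
beam 3: φ=45°, α=30°
  cosα=0.8660 sinα=0.5000 | (1,4) | tMaxX 0.2078 tMaxY 0.5600 | tΔX 1.1547 tΔY 2.0000
    t=0.2078 [x] (2,4)
    t=0.5600 [y] (2,5)
    t=1.3625 [x] (3,5)
    t=2.5172 [x] (4,5)
    t=2.5600 [y] (4,6) — stop
  → r_3 = 2.5600
beam 4: φ=135°, α=120°
  cosα=-0.5000 sinα=0.8660 | (1,4) | tMaxX 1.6400 tMaxY 0.3233 | tΔX 2.0000 tΔY 1.1547
    t=0.3233 [y] (1,5)
    t=1.4780 [y] (1,6) — stop
  → r_4 = 1.4780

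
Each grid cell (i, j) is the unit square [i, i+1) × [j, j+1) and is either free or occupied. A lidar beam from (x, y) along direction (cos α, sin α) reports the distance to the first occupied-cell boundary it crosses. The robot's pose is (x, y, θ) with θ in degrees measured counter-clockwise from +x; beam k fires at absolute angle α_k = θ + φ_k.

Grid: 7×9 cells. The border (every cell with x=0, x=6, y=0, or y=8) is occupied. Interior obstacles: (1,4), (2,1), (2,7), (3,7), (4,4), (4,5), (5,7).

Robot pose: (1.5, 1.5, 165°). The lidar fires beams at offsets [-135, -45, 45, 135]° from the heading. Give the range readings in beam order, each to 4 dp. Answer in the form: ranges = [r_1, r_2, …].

ranges = [0.5774, 1.0000, 0.5774, 0.5774]

beam 1: φ=-135°, α=30°
  dir = (cos 30°, sin 30°) = (0.8660, 0.5000); from cell (1,1)
  next x-line at t=0.5774, next y-line at t=1.0000; Δt_x=1.1547, Δt_y=2.0000
    x: enter (2,1) at t=0.5774 ← occupied
  → r_1 = 0.5774
beam 2: φ=-45°, α=120°
  dir = (cos 120°, sin 120°) = (-0.5000, 0.8660); from cell (1,1)
  next x-line at t=1.0000, next y-line at t=0.5774; Δt_x=2.0000, Δt_y=1.1547
    y: enter (1,2) at t=0.5774
    x: enter (0,2) at t=1.0000 ← occupied
  → r_2 = 1.0000
beam 3: φ=45°, α=210°
  dir = (cos 210°, sin 210°) = (-0.8660, -0.5000); from cell (1,1)
  next x-line at t=0.5774, next y-line at t=1.0000; Δt_x=1.1547, Δt_y=2.0000
    x: enter (0,1) at t=0.5774 ← occupied
  → r_3 = 0.5774
beam 4: φ=135°, α=300°
  dir = (cos 300°, sin 300°) = (0.5000, -0.8660); from cell (1,1)
  next x-line at t=1.0000, next y-line at t=0.5774; Δt_x=2.0000, Δt_y=1.1547
    y: enter (1,0) at t=0.5774 ← occupied
  → r_4 = 0.5774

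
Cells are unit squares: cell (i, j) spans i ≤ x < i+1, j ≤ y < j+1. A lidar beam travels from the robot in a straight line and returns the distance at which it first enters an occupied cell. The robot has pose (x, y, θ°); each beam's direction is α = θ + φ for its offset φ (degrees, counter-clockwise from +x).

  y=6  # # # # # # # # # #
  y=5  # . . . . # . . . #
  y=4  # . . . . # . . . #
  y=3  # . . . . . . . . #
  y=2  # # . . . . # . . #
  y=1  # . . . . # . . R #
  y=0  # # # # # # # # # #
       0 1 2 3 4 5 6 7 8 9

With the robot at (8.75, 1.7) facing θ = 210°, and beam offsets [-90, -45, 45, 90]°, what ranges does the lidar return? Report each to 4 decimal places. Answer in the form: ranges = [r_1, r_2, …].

beam 1: φ=-90°, α=120°
  direction (-0.5000, 0.8660); cell (8,1); t to first gridline: x 1.5000, y 0.3464 (then +2.0000 / +1.1547)
    (8,2) via y @ 0.3464
    (7,2) via x @ 1.5000
    (7,3) via y @ 1.5011
    (7,4) via y @ 2.6558
    (6,4) via x @ 3.5000
    (6,5) via y @ 3.8105
    (6,6) via y @ 4.9652  # hit
  → r_1 = 4.9652
beam 2: φ=-45°, α=165°
  direction (-0.9659, 0.2588); cell (8,1); t to first gridline: x 0.7765, y 1.1591 (then +1.0353 / +3.8637)
    (7,1) via x @ 0.7765
    (7,2) via y @ 1.1591
    (6,2) via x @ 1.8117  # hit
  → r_2 = 1.8117
beam 3: φ=45°, α=255°
  direction (-0.2588, -0.9659); cell (8,1); t to first gridline: x 2.8978, y 0.7247 (then +3.8637 / +1.0353)
    (8,0) via y @ 0.7247  # hit
  → r_3 = 0.7247
beam 4: φ=90°, α=300°
  direction (0.5000, -0.8660); cell (8,1); t to first gridline: x 0.5000, y 0.8083 (then +2.0000 / +1.1547)
    (9,1) via x @ 0.5000  # hit
  → r_4 = 0.5000

ranges = [4.9652, 1.8117, 0.7247, 0.5000]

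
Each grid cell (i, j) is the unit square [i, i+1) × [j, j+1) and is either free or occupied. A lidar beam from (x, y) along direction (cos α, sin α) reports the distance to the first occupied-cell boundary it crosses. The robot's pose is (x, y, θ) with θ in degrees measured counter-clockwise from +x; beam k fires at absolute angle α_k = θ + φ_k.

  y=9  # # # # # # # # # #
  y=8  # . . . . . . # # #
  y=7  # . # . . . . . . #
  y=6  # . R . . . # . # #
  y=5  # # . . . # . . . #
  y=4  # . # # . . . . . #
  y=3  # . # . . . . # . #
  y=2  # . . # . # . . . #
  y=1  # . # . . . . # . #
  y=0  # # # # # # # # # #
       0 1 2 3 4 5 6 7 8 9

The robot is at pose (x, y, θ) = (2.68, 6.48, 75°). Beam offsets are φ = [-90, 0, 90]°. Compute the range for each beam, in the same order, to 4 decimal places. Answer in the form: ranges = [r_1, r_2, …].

beam 1: φ=-90°, α=345°
  direction (0.9659, -0.2588); cell (2,6); t to first gridline: x 0.3313, y 1.8546 (then +1.0353 / +3.8637)
    (3,6) via x @ 0.3313
    (4,6) via x @ 1.3666
    (4,5) via y @ 1.8546
    (5,5) via x @ 2.4018  # hit
  → r_1 = 2.4018
beam 2: φ=0°, α=75°
  direction (0.2588, 0.9659); cell (2,6); t to first gridline: x 1.2364, y 0.5383 (then +3.8637 / +1.0353)
    (2,7) via y @ 0.5383  # hit
  → r_2 = 0.5383
beam 3: φ=90°, α=165°
  direction (-0.9659, 0.2588); cell (2,6); t to first gridline: x 0.7040, y 2.0091 (then +1.0353 / +3.8637)
    (1,6) via x @ 0.7040
    (0,6) via x @ 1.7393  # hit
  → r_3 = 1.7393

ranges = [2.4018, 0.5383, 1.7393]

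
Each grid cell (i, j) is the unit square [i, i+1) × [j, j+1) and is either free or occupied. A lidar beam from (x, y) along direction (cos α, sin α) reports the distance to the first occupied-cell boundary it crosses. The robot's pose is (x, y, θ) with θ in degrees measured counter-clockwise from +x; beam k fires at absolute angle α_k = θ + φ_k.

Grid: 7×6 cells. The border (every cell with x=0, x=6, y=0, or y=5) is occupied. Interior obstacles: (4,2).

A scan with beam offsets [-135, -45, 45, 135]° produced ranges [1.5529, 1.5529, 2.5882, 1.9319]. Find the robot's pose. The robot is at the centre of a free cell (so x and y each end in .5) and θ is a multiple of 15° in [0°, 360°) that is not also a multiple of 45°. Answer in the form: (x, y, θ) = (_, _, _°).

(x, y, θ) = (2.5, 3.5, 210°)

Candidates: 19 free-cell centres × 16 headings = 304 poses. Raycast each; keep the one whose scan matches to 4 dp.
  (3.5, 1.5, 150°): beam 1 = 2.5882 ≠ 1.5529 ✗
  (3.5, 4.5, 330°): beam 1 = 2.5882 ≠ 1.5529 ✗
  (5.5, 3.5, 210°): beam 2 = 4.6587 ≠ 1.5529 ✗
  (3.5, 3.5, 300°): beam 1 = 2.5882 ≠ 1.5529 ✗
  …
  (2.5, 3.5, 210°): r_1=1.5529, r_2=1.5529, r_3=2.5882, r_4=1.9319 — all match ✓
Only this pose fits every beam.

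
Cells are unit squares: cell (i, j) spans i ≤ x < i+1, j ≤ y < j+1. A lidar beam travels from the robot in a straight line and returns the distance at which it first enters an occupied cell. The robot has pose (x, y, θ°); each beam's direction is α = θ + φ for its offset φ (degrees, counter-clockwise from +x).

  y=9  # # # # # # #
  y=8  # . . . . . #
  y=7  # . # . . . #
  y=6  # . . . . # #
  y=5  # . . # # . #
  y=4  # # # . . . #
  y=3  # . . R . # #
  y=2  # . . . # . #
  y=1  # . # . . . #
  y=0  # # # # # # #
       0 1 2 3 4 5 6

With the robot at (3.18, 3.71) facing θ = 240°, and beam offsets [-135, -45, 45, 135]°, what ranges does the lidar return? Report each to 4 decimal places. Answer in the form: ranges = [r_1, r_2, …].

beam 1: φ=-135°, α=105°
  d=(-0.2588,0.9659)  start (3,3)  tX=0.6955 tY=0.3002  stride 1/|dx|=3.8637 1/|dy|=1.0353
    cross y-line → (3,4), t=0.3002
    cross x-line → (2,4), t=0.6955 (wall)
  → r_1 = 0.6955
beam 2: φ=-45°, α=195°
  d=(-0.9659,-0.2588)  start (3,3)  tX=0.1863 tY=2.7432  stride 1/|dx|=1.0353 1/|dy|=3.8637
    cross x-line → (2,3), t=0.1863
    cross x-line → (1,3), t=1.2216
    cross x-line → (0,3), t=2.2569 (wall)
  → r_2 = 2.2569
beam 3: φ=45°, α=285°
  d=(0.2588,-0.9659)  start (3,3)  tX=3.1682 tY=0.7350  stride 1/|dx|=3.8637 1/|dy|=1.0353
    cross y-line → (3,2), t=0.7350
    cross y-line → (3,1), t=1.7703
    cross y-line → (3,0), t=2.8056 (wall)
  → r_3 = 2.8056
beam 4: φ=135°, α=15°
  d=(0.9659,0.2588)  start (3,3)  tX=0.8489 tY=1.1205  stride 1/|dx|=1.0353 1/|dy|=3.8637
    cross x-line → (4,3), t=0.8489
    cross y-line → (4,4), t=1.1205
    cross x-line → (5,4), t=1.8842
    cross x-line → (6,4), t=2.9195 (wall)
  → r_4 = 2.9195

ranges = [0.6955, 2.2569, 2.8056, 2.9195]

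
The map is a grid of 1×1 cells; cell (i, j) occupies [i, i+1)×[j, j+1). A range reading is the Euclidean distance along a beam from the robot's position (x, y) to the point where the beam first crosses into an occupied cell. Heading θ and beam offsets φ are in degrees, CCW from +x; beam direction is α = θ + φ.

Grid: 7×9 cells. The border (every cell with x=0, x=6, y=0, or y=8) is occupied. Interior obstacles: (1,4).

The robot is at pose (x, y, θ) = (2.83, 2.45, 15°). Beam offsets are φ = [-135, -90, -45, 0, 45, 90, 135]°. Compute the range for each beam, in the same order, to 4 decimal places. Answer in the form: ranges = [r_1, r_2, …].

beam 1: φ=-135°, α=240°
  direction (-0.5000, -0.8660); cell (2,2); t to first gridline: x 1.6600, y 0.5196 (then +2.0000 / +1.1547)
    (2,1) via y @ 0.5196
    (1,1) via x @ 1.6600
    (1,0) via y @ 1.6743  # hit
  → r_1 = 1.6743
beam 2: φ=-90°, α=285°
  direction (0.2588, -0.9659); cell (2,2); t to first gridline: x 0.6568, y 0.4659 (then +3.8637 / +1.0353)
    (2,1) via y @ 0.4659
    (3,1) via x @ 0.6568
    (3,0) via y @ 1.5012  # hit
  → r_2 = 1.5012
beam 3: φ=-45°, α=330°
  direction (0.8660, -0.5000); cell (2,2); t to first gridline: x 0.1963, y 0.9000 (then +1.1547 / +2.0000)
    (3,2) via x @ 0.1963
    (3,1) via y @ 0.9000
    (4,1) via x @ 1.3510
    (5,1) via x @ 2.5057
    (5,0) via y @ 2.9000  # hit
  → r_3 = 2.9000
beam 4: φ=0°, α=15°
  direction (0.9659, 0.2588); cell (2,2); t to first gridline: x 0.1760, y 2.1250 (then +1.0353 / +3.8637)
    (3,2) via x @ 0.1760
    (4,2) via x @ 1.2113
    (4,3) via y @ 2.1250
    (5,3) via x @ 2.2465
    (6,3) via x @ 3.2818  # hit
  → r_4 = 3.2818
beam 5: φ=45°, α=60°
  direction (0.5000, 0.8660); cell (2,2); t to first gridline: x 0.3400, y 0.6351 (then +2.0000 / +1.1547)
    (3,2) via x @ 0.3400
    (3,3) via y @ 0.6351
    (3,4) via y @ 1.7898
    (4,4) via x @ 2.3400
    (4,5) via y @ 2.9445
    (4,6) via y @ 4.0992
    (5,6) via x @ 4.3400
    (5,7) via y @ 5.2539
    (6,7) via x @ 6.3400  # hit
  → r_5 = 6.3400
beam 6: φ=90°, α=105°
  direction (-0.2588, 0.9659); cell (2,2); t to first gridline: x 3.2069, y 0.5694 (then +3.8637 / +1.0353)
    (2,3) via y @ 0.5694
    (2,4) via y @ 1.6047
    (2,5) via y @ 2.6400
    (1,5) via x @ 3.2069
    (1,6) via y @ 3.6752
    (1,7) via y @ 4.7105
    (1,8) via y @ 5.7458  # hit
  → r_6 = 5.7458
beam 7: φ=135°, α=150°
  direction (-0.8660, 0.5000); cell (2,2); t to first gridline: x 0.9584, y 1.1000 (then +1.1547 / +2.0000)
    (1,2) via x @ 0.9584
    (1,3) via y @ 1.1000
    (0,3) via x @ 2.1131  # hit
  → r_7 = 2.1131

ranges = [1.6743, 1.5012, 2.9000, 3.2818, 6.3400, 5.7458, 2.1131]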